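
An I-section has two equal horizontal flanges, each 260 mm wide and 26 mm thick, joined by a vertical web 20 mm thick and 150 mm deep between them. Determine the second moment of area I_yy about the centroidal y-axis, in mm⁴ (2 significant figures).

I_yy ≈ 7.6 × 10⁷ mm⁴

Decompose the section into non-overlapping parts with the origin at the bottom-left of its bounding rectangle.
Bottom flange: 260 × 26, A = 6 760 mm², x = 130 mm, Ī = 38 081 333 mm⁴.
Web: 20 × 150, A = 3 000 mm², x = 130 mm, Ī = 100 000 mm⁴.
Top flange: 260 × 26, A = 6 760 mm², x = 130 mm, Ī = 38 081 333 mm⁴.
By symmetry the centroid is at mid-width, x̄ = 130 mm.
All pieces are centred on the centroidal y-axis, so I = ΣĪ = 76 262 667 mm⁴.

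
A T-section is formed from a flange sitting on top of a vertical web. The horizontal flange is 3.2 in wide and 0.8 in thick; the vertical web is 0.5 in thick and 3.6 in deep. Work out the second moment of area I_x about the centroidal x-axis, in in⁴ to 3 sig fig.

Split into non-overlapping primitives; take the origin at the lower-left of the bounding box.
Flange: 3.2 × 0.8, A = 2.56 in², y = 4 in, Ī = 0.13653 in⁴.
Web: 0.5 × 3.6, A = 1.8 in², y = 1.8 in, Ī = 1.944 in⁴.
Centroid: ȳ = ΣA·y / ΣA = 3.0917 in.
Transfer each piece to the centroidal x-axis using Ī + A·d² with d = y − 3.0917:
  flange: d = 0.90826 in → contributes +2.2484 in⁴
  web: d = -1.2917 in → contributes +4.9475 in⁴
Total I = 7.1958 in⁴.

I_x ≈ 7.20 in⁴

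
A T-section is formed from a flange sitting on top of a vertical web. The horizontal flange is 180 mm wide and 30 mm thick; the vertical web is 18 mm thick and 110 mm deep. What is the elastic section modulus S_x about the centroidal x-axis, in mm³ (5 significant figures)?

S_x ≈ 8.9442 × 10⁴ mm³

Break the section into simple shapes (no overlaps), measuring from the bottom-left corner of the bounding box.
Flange: 180 × 30, A = 5 400 mm², y = 125 mm, Ī = 405 000 mm⁴.
Web: 18 × 110, A = 1 980 mm², y = 55 mm, Ī = 1 996 500 mm⁴.
Centroid: ȳ = ΣA·y / ΣA = 106.2195 mm.
Transfer each piece to the centroidal x-axis using Ī + A·d² with d = y − 106.2195:
  flange: d = 18.78049 mm → contributes +2 309 616 mm⁴
  web: d = -51.21951 mm → contributes +7 190 908 mm⁴
Total I = 9 500 524 mm⁴.
Extreme fibre distance c = 106.2195 mm; S = I/c = 89442.37 mm³.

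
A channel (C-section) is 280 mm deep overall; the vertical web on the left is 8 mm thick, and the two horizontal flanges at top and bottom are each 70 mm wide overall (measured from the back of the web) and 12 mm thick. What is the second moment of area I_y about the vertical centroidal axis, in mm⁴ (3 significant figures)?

Split into non-overlapping primitives; take the origin at the lower-left of the bounding box.
Web: 8 × 280, A = 2 240 mm², x = 4 mm, Ī = 11 947 mm⁴.
Top flange (beyond web): 62 × 12, A = 744 mm², x = 39 mm, Ī = 238 328 mm⁴.
Bottom flange (beyond web): 62 × 12, A = 744 mm², x = 39 mm, Ī = 238 328 mm⁴.
Centroid: x̄ = ΣA·x / ΣA = 17.97 mm.
Transfer each piece to the vertical centroidal axis using Ī + A·d² with d = x − 17.97:
  web: d = -13.97 mm → contributes +449 104 mm⁴
  top flange (beyond web): d = 21.03 mm → contributes +567 371 mm⁴
  bottom flange (beyond web): d = 21.03 mm → contributes +567 371 mm⁴
Total I = 1 583 847 mm⁴.

I_y ≈ 1.58 × 10⁶ mm⁴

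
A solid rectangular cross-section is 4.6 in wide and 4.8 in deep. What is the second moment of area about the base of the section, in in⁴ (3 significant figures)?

I_base ≈ 170 in⁴

The section: 4.6 × 4.8, A = 22.08 in², y = 2.4 in, Ī = 42.394 in⁴.
Transfer it to the base of the section using Ī + A·d² with d = y − 0:
  the section: d = 2.4 in → contributes +169.57 in⁴
Total I = 169.57 in⁴.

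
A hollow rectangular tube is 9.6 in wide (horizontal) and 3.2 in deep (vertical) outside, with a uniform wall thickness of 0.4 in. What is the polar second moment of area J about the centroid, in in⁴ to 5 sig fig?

J ≈ 115.71 in⁴

Treat the section as a set of non-overlapping primitives; coordinates are from the bounding-box lower-left.
Outer rectangle: 9.6 × 3.2, A = 30.72 in², y = 1.6 in, Ī = 26.2144 in⁴.
Inner void (subtracted): 8.8 × 2.4, A = 21.12 in², y = 1.6 in, Ī = 10.1376 in⁴.
By symmetry the centroid is at mid-height, ȳ = 1.6 in.
All pieces are centred on the centroidal x-axis, so I = ΣĪ (holes subtracted) = 16.0768 in⁴.
Repeating about the centroidal y-axis gives I_y = 99.6352 in⁴.
Polar second moment: J = I_x + I_y = 115.712 in⁴.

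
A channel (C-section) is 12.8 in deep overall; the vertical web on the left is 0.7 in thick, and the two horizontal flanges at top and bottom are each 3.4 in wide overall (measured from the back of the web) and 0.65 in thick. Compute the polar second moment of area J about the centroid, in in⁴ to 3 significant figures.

Split into non-overlapping primitives; take the origin at the lower-left of the bounding box.
Web: 0.7 × 12.8, A = 8.96 in², y = 6.4 in, Ī = 122.33 in⁴.
Top flange (beyond web): 2.7 × 0.65, A = 1.755 in², y = 12.475 in, Ī = 0.061791 in⁴.
Bottom flange (beyond web): 2.7 × 0.65, A = 1.755 in², y = 0.325 in, Ī = 0.061791 in⁴.
By symmetry the centroid is at mid-height, ȳ = 6.4 in.
Transfer each piece to the centroidal x-axis using Ī + A·d² with d = y − 6.4:
  web: d = 0 in → contributes +122.33 in⁴
  top flange (beyond web): d = 6.075 in → contributes +64.831 in⁴
  bottom flange (beyond web): d = -6.075 in → contributes +64.831 in⁴
Total I = 252 in⁴.
For the y-axis: x̄ = 0.82851 in.
Repeating about the centroidal y-axis gives I_y = 9.7868 in⁴.
Polar second moment: J = I_x + I_y = 261.78 in⁴.

J ≈ 262 in⁴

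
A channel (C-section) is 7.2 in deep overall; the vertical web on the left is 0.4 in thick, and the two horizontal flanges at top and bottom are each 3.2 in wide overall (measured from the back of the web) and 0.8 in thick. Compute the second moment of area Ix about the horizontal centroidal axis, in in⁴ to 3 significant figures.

Decompose the section into non-overlapping parts with the origin at the bottom-left of its bounding rectangle.
Web: 0.4 × 7.2, A = 2.88 in², y = 3.6 in, Ī = 12.442 in⁴.
Top flange (beyond web): 2.8 × 0.8, A = 2.24 in², y = 6.8 in, Ī = 0.11947 in⁴.
Bottom flange (beyond web): 2.8 × 0.8, A = 2.24 in², y = 0.4 in, Ī = 0.11947 in⁴.
By symmetry the centroid is at mid-height, ȳ = 3.6 in.
Transfer each piece to the horizontal centroidal axis using Ī + A·d² with d = y − 3.6:
  web: d = 0 in → contributes +12.442 in⁴
  top flange (beyond web): d = 3.2 in → contributes +23.057 in⁴
  bottom flange (beyond web): d = -3.2 in → contributes +23.057 in⁴
Total I = 58.556 in⁴.

Ix ≈ 58.6 in⁴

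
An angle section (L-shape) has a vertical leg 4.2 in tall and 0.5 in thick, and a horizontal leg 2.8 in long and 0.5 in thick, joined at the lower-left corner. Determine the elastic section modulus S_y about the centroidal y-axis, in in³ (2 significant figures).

Decompose the section into non-overlapping parts with the origin at the bottom-left of its bounding rectangle.
Vertical leg: 0.5 × 4.2, A = 2.1 in², x = 0.25 in, Ī = 0.04375 in⁴.
Horizontal leg (remainder): 2.3 × 0.5, A = 1.15 in², x = 1.65 in, Ī = 0.507 in⁴.
Centroid: x̄ = ΣA·x / ΣA = 0.7454 in.
Transfer each piece to the centroidal y-axis using Ī + A·d² with d = x − 0.7454:
  vertical leg: d = -0.4954 in → contributes +0.5591 in⁴
  horizontal leg (remainder): d = 0.9046 in → contributes +1.448 in⁴
Total I = 2.007 in⁴.
Extreme fibre distance c = 2.055 in; S = I/c = 0.9769 in³.

S_y ≈ 0.98 in³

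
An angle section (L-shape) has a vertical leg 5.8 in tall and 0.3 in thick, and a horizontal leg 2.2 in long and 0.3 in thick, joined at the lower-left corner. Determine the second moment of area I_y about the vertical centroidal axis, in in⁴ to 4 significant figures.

Decompose the section into non-overlapping parts with the origin at the bottom-left of its bounding rectangle.
Vertical leg: 0.3 × 5.8, A = 1.74 in², x = 0.15 in, Ī = 0.01305 in⁴.
Horizontal leg (remainder): 1.9 × 0.3, A = 0.57 in², x = 1.25 in, Ī = 0.171475 in⁴.
Centroid: x̄ = ΣA·x / ΣA = 0.421429 in.
Transfer each piece to the vertical centroidal axis using Ī + A·d² with d = x − 0.421429:
  vertical leg: d = -0.271429 in → contributes +0.141242 in⁴
  horizontal leg (remainder): d = 0.828571 in → contributes +0.562797 in⁴
Total I = 0.704039 in⁴.

I_y ≈ 0.7040 in⁴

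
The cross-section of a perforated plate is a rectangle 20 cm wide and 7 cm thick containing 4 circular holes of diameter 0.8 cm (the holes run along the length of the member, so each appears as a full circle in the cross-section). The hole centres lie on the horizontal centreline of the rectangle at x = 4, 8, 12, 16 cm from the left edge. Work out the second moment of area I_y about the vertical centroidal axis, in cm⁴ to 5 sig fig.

Decompose the section into non-overlapping parts with the origin at the bottom-left of its bounding rectangle.
Plate: 20 × 7, A = 140 cm², x = 10 cm, Ī = 4666.667 cm⁴.
Hole 1 (subtracted): ⌀0.8, A = 0.5026548 cm², x = 4 cm, Ī = 0.02010619 cm⁴.
Hole 2 (subtracted): ⌀0.8, A = 0.5026548 cm², x = 8 cm, Ī = 0.02010619 cm⁴.
Hole 3 (subtracted): ⌀0.8, A = 0.5026548 cm², x = 12 cm, Ī = 0.02010619 cm⁴.
Hole 4 (subtracted): ⌀0.8, A = 0.5026548 cm², x = 16 cm, Ī = 0.02010619 cm⁴.
By symmetry the centroid is at mid-width, x̄ = 10 cm.
Transfer each piece to the vertical centroidal axis using Ī + A·d² with d = x − 10:
  plate: d = 0 cm → contributes +4666.667 cm⁴
  hole 1: d = -6 cm → contributes −18.11568 cm⁴
  hole 2: d = -2 cm → contributes −2.030725 cm⁴
  hole 3: d = 2 cm → contributes −2.030725 cm⁴
  hole 4: d = 6 cm → contributes −18.11568 cm⁴
Total I = 4626.374 cm⁴.

I_y ≈ 4626.4 cm⁴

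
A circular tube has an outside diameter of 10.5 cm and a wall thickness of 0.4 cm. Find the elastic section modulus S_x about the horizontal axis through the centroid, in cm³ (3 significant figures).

Decompose the section into non-overlapping parts with the origin at the bottom-left of its bounding rectangle.
Outer circle: ⌀10.5, A = 86.59 cm², y = 5.25 cm, Ī = 596.66 cm⁴.
Bore (subtracted): ⌀9.7, A = 73.898 cm², y = 5.25 cm, Ī = 434.57 cm⁴.
By symmetry the centroid is at mid-height, ȳ = 5.25 cm.
All pieces are centred on the horizontal axis through the centroid, so I = ΣĪ (holes subtracted) = 162.09 cm⁴.
Extreme fibre distance c = 5.25 cm; S = I/c = 30.875 cm³.

S_x ≈ 30.9 cm³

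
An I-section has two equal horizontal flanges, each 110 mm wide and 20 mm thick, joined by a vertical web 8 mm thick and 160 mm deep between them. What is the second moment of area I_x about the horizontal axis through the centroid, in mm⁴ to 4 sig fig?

Treat the section as a set of non-overlapping primitives; coordinates are from the bounding-box lower-left.
Bottom flange: 110 × 20, A = 2 200 mm², y = 10 mm, Ī = 73333.3 mm⁴.
Web: 8 × 160, A = 1 280 mm², y = 100 mm, Ī = 2 730 667 mm⁴.
Top flange: 110 × 20, A = 2 200 mm², y = 190 mm, Ī = 73333.3 mm⁴.
By symmetry the centroid is at mid-height, ȳ = 100 mm.
Transfer each piece to the horizontal axis through the centroid using Ī + A·d² with d = y − 100:
  bottom flange: d = -90 mm → contributes +17 893 333 mm⁴
  web: d = 0 mm → contributes +2 730 667 mm⁴
  top flange: d = 90 mm → contributes +17 893 333 mm⁴
Total I = 38 517 333 mm⁴.

I_x ≈ 3.852 × 10⁷ mm⁴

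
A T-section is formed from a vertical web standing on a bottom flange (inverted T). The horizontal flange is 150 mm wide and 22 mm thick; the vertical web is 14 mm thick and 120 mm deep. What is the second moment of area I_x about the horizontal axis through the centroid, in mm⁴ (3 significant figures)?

Decompose the section into non-overlapping parts with the origin at the bottom-left of its bounding rectangle.
Flange: 150 × 22, A = 3 300 mm², y = 11 mm, Ī = 133 100 mm⁴.
Web: 14 × 120, A = 1 680 mm², y = 82 mm, Ī = 2 016 000 mm⁴.
Centroid: ȳ = ΣA·y / ΣA = 34.952 mm.
Transfer each piece to the horizontal axis through the centroid using Ī + A·d² with d = y − 34.952:
  flange: d = -23.952 mm → contributes +2 026 274 mm⁴
  web: d = 47.048 mm → contributes +5 734 735 mm⁴
Total I = 7 761 008 mm⁴.

I_x ≈ 7.76 × 10⁶ mm⁴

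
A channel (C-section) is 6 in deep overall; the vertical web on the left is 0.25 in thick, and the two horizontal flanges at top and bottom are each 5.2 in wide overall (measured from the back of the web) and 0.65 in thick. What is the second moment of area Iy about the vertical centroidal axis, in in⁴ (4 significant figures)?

Treat the section as a set of non-overlapping primitives; coordinates are from the bounding-box lower-left.
Web: 0.25 × 6, A = 1.5 in², x = 0.125 in, Ī = 0.0078125 in⁴.
Top flange (beyond web): 4.95 × 0.65, A = 3.2175 in², x = 2.725 in, Ī = 6.56973 in⁴.
Bottom flange (beyond web): 4.95 × 0.65, A = 3.2175 in², x = 2.725 in, Ī = 6.56973 in⁴.
Centroid: x̄ = ΣA·x / ΣA = 2.23351 in.
Transfer each piece to the vertical centroidal axis using Ī + A·d² with d = x − 2.23351:
  web: d = -2.10851 in → contributes +6.67651 in⁴
  top flange (beyond web): d = 0.491493 in → contributes +7.34697 in⁴
  bottom flange (beyond web): d = 0.491493 in → contributes +7.34697 in⁴
Total I = 21.3705 in⁴.

Iy ≈ 21.37 in⁴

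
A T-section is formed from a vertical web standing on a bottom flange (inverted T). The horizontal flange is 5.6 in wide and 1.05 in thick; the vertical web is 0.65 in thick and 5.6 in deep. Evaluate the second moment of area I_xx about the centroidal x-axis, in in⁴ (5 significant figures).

I_xx ≈ 34.908 in⁴

Treat the section as a set of non-overlapping primitives; coordinates are from the bounding-box lower-left.
Flange: 5.6 × 1.05, A = 5.88 in², y = 0.525 in, Ī = 0.540225 in⁴.
Web: 0.65 × 5.6, A = 3.64 in², y = 3.85 in, Ī = 9.512533 in⁴.
Centroid: ȳ = ΣA·y / ΣA = 1.796324 in.
Transfer each piece to the centroidal x-axis using Ī + A·d² with d = y − 1.796324:
  flange: d = -1.271324 in → contributes +10.04385 in⁴
  web: d = 2.053676 in → contributes +24.86455 in⁴
Total I = 34.9084 in⁴.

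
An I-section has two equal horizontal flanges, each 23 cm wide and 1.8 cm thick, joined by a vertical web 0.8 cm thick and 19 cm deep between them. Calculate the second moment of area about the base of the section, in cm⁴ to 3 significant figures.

Break the section into simple shapes (no overlaps), measuring from the bottom-left corner of the bounding box.
Bottom flange: 23 × 1.8, A = 41.4 cm², y = 0.9 cm, Ī = 11.178 cm⁴.
Web: 0.8 × 19, A = 15.2 cm², y = 11.3 cm, Ī = 457.27 cm⁴.
Top flange: 23 × 1.8, A = 41.4 cm², y = 21.7 cm, Ī = 11.178 cm⁴.
Transfer each piece to the bottom edge using Ī + A·d² with d = y − 0:
  bottom flange: d = 0.9 cm → contributes +44.712 cm⁴
  web: d = 11.3 cm → contributes +2398.2 cm⁴
  top flange: d = 21.7 cm → contributes +19 506 cm⁴
Total I = 21 949 cm⁴.

I_base ≈ 2.19 × 10⁴ cm⁴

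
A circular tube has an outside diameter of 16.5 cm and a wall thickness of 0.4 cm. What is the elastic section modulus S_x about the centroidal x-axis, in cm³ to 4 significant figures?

Decompose the section into non-overlapping parts with the origin at the bottom-left of its bounding rectangle.
Outer circle: ⌀16.5, A = 213.825 cm², y = 8.25 cm, Ī = 3638.36 cm⁴.
Bore (subtracted): ⌀15.7, A = 193.593 cm², y = 8.25 cm, Ī = 2982.42 cm⁴.
By symmetry the centroid is at mid-height, ȳ = 8.25 cm.
All pieces are centred on the centroidal x-axis, so I = ΣĪ (holes subtracted) = 655.942 cm⁴.
Extreme fibre distance c = 8.25 cm; S = I/c = 79.5081 cm³.

S_x ≈ 79.51 cm³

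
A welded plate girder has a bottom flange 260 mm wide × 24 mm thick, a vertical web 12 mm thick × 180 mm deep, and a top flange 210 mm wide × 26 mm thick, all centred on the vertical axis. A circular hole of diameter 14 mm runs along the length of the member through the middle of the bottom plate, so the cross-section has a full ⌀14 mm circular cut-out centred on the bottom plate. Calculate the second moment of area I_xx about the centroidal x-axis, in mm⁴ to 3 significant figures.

Split into non-overlapping primitives; take the origin at the lower-left of the bounding box.
Bottom plate: 260 × 24, A = 6 240 mm², y = 12 mm, Ī = 299 520 mm⁴.
Web plate: 12 × 180, A = 2 160 mm², y = 114 mm, Ī = 5 832 000 mm⁴.
Top plate: 210 × 26, A = 5 460 mm², y = 217 mm, Ī = 307 580 mm⁴.
Hole (subtracted): ⌀14, A = 153.94 mm², y = 12 mm, Ī = 1885.7 mm⁴.
Centroid: ȳ = ΣA·y / ΣA = 109.74 mm.
Transfer each piece to the centroidal x-axis using Ī + A·d² with d = y − 109.74:
  bottom plate: d = -97.739 mm → contributes +59 909 977 mm⁴
  web plate: d = 4.2608 mm → contributes +5 871 213 mm⁴
  top plate: d = 107.26 mm → contributes +63 124 180 mm⁴
  hole: d = -97.739 mm → contributes −1 472 449 mm⁴
Total I = 127 432 921 mm⁴.

I_xx ≈ 1.27 × 10⁸ mm⁴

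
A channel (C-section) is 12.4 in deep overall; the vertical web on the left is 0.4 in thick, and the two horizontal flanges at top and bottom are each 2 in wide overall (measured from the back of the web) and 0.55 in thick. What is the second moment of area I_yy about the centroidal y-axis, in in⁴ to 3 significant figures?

Decompose the section into non-overlapping parts with the origin at the bottom-left of its bounding rectangle.
Web: 0.4 × 12.4, A = 4.96 in², x = 0.2 in, Ī = 0.066133 in⁴.
Top flange (beyond web): 1.6 × 0.55, A = 0.88 in², x = 1.2 in, Ī = 0.18773 in⁴.
Bottom flange (beyond web): 1.6 × 0.55, A = 0.88 in², x = 1.2 in, Ī = 0.18773 in⁴.
Centroid: x̄ = ΣA·x / ΣA = 0.4619 in.
Transfer each piece to the centroidal y-axis using Ī + A·d² with d = x − 0.4619:
  web: d = -0.2619 in → contributes +0.40636 in⁴
  top flange (beyond web): d = 0.7381 in → contributes +0.66714 in⁴
  bottom flange (beyond web): d = 0.7381 in → contributes +0.66714 in⁴
Total I = 1.7406 in⁴.

I_yy ≈ 1.74 in⁴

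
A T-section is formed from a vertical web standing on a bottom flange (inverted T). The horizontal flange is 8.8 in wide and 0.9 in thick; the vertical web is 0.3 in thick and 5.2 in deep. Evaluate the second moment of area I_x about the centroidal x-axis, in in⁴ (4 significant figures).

I_x ≈ 16.17 in⁴

Break the section into simple shapes (no overlaps), measuring from the bottom-left corner of the bounding box.
Flange: 8.8 × 0.9, A = 7.92 in², y = 0.45 in, Ī = 0.5346 in⁴.
Web: 0.3 × 5.2, A = 1.56 in², y = 3.5 in, Ī = 3.5152 in⁴.
Centroid: ȳ = ΣA·y / ΣA = 0.951899 in.
Transfer each piece to the centroidal x-axis using Ī + A·d² with d = y − 0.951899:
  flange: d = -0.501899 in → contributes +2.52967 in⁴
  web: d = 2.5481 in → contributes +13.644 in⁴
Total I = 16.1737 in⁴.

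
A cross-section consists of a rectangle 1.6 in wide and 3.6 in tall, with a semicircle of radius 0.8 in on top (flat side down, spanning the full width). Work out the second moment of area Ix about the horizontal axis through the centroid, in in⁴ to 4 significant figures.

Break the section into simple shapes (no overlaps), measuring from the bottom-left corner of the bounding box.
Rectangular body: 1.6 × 3.6, A = 5.76 in², y = 1.8 in, Ī = 6.2208 in⁴.
Semicircular cap: semicircle r = 0.8, A = 1.00531 in², y = 3.93953 in, Ī = 0.0449565 in⁴.
Centroid: ȳ = ΣA·y / ΣA = 2.11793 in.
Transfer each piece to the horizontal axis through the centroid using Ī + A·d² with d = y − 2.11793:
  rectangular body: d = -0.317929 in → contributes +6.80302 in⁴
  semicircular cap: d = 1.8216 in → contributes +3.38081 in⁴
Total I = 10.1838 in⁴.

Ix ≈ 10.18 in⁴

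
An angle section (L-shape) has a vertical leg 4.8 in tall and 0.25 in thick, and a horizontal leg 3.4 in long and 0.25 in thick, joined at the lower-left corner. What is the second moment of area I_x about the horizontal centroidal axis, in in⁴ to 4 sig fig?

Split into non-overlapping primitives; take the origin at the lower-left of the bounding box.
Vertical leg: 0.25 × 4.8, A = 1.2 in², y = 2.4 in, Ī = 2.304 in⁴.
Horizontal leg (remainder): 3.15 × 0.25, A = 0.7875 in², y = 0.125 in, Ī = 0.00410156 in⁴.
Centroid: ȳ = ΣA·y / ΣA = 1.49858 in.
Transfer each piece to the horizontal centroidal axis using Ī + A·d² with d = y − 1.49858:
  vertical leg: d = 0.901415 in → contributes +3.27906 in⁴
  horizontal leg (remainder): d = -1.37358 in → contributes +1.48991 in⁴
Total I = 4.76896 in⁴.

I_x ≈ 4.769 in⁴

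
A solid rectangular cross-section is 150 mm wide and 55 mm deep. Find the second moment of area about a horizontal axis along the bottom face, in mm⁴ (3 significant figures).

I_base ≈ 8.32 × 10⁶ mm⁴

The section: 150 × 55, A = 8 250 mm², y = 27.5 mm, Ī = 2 079 688 mm⁴.
Transfer it to a horizontal axis along the bottom face using Ī + A·d² with d = y − 0:
  the section: d = 27.5 mm → contributes +8 318 750 mm⁴
Total I = 8 318 750 mm⁴.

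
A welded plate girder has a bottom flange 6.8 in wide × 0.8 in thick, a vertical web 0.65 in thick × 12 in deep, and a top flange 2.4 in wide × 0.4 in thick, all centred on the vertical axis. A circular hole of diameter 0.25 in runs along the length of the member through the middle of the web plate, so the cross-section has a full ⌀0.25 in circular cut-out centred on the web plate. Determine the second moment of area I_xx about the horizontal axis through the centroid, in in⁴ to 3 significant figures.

Break the section into simple shapes (no overlaps), measuring from the bottom-left corner of the bounding box.
Bottom plate: 6.8 × 0.8, A = 5.44 in², y = 0.4 in, Ī = 0.29013 in⁴.
Web plate: 0.65 × 12, A = 7.8 in², y = 6.8 in, Ī = 93.6 in⁴.
Top plate: 2.4 × 0.4, A = 0.96 in², y = 13 in, Ī = 0.0128 in⁴.
Hole (subtracted): ⌀0.25, A = 0.049087 in², y = 6.8 in, Ī = 0.00019175 in⁴.
Centroid: ȳ = ΣA·y / ΣA = 4.7603 in.
Transfer each piece to the horizontal axis through the centroid using Ī + A·d² with d = y − 4.7603:
  bottom plate: d = -4.3603 in → contributes +103.72 in⁴
  web plate: d = 2.0397 in → contributes +126.05 in⁴
  top plate: d = 8.2397 in → contributes +65.19 in⁴
  hole: d = 2.0397 in → contributes −0.20442 in⁴
Total I = 294.75 in⁴.

I_xx ≈ 295 in⁴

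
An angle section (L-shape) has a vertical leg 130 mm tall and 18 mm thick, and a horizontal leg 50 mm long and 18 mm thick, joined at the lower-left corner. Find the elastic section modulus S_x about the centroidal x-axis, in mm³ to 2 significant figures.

S_x ≈ 6.3 × 10⁴ mm³

Treat the section as a set of non-overlapping primitives; coordinates are from the bounding-box lower-left.
Vertical leg: 18 × 130, A = 2 340 mm², y = 65 mm, Ī = 3 295 500 mm⁴.
Horizontal leg (remainder): 32 × 18, A = 576 mm², y = 9 mm, Ī = 15 552 mm⁴.
Centroid: ȳ = ΣA·y / ΣA = 53.94 mm.
Transfer each piece to the centroidal x-axis using Ī + A·d² with d = y − 53.94:
  vertical leg: d = 11.06 mm → contributes +3 581 827 mm⁴
  horizontal leg (remainder): d = -44.94 mm → contributes +1 178 754 mm⁴
Total I = 4 760 581 mm⁴.
Extreme fibre distance c = 76.06 mm; S = I/c = 62 588 mm³.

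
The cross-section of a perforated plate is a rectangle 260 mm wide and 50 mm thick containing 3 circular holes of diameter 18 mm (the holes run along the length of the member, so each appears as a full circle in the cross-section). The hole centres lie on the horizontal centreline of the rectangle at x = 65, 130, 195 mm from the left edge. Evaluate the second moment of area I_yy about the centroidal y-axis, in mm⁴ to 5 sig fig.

I_yy ≈ 7.1068 × 10⁷ mm⁴

Treat the section as a set of non-overlapping primitives; coordinates are from the bounding-box lower-left.
Plate: 260 × 50, A = 13 000 mm², x = 130 mm, Ī = 73 233 333 mm⁴.
Hole 1 (subtracted): ⌀18, A = 254.469 mm², x = 65 mm, Ī = 5152.997 mm⁴.
Hole 2 (subtracted): ⌀18, A = 254.469 mm², x = 130 mm, Ī = 5152.997 mm⁴.
Hole 3 (subtracted): ⌀18, A = 254.469 mm², x = 195 mm, Ī = 5152.997 mm⁴.
By symmetry the centroid is at mid-width, x̄ = 130 mm.
Transfer each piece to the centroidal y-axis using Ī + A·d² with d = x − 130:
  plate: d = 0 mm → contributes +73 233 333 mm⁴
  hole 1: d = -65 mm → contributes −1 080 285 mm⁴
  hole 2: d = 0 mm → contributes −5152.997 mm⁴
  hole 3: d = 65 mm → contributes −1 080 285 mm⁴
Total I = 71 067 611 mm⁴.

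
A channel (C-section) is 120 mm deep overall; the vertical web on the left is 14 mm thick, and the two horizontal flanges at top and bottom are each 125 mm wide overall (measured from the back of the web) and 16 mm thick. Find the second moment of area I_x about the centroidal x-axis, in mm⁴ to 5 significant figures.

Treat the section as a set of non-overlapping primitives; coordinates are from the bounding-box lower-left.
Web: 14 × 120, A = 1 680 mm², y = 60 mm, Ī = 2 016 000 mm⁴.
Top flange (beyond web): 111 × 16, A = 1 776 mm², y = 112 mm, Ī = 37 888 mm⁴.
Bottom flange (beyond web): 111 × 16, A = 1 776 mm², y = 8 mm, Ī = 37 888 mm⁴.
By symmetry the centroid is at mid-height, ȳ = 60 mm.
Transfer each piece to the centroidal x-axis using Ī + A·d² with d = y − 60:
  web: d = 0 mm → contributes +2 016 000 mm⁴
  top flange (beyond web): d = 52 mm → contributes +4 840 192 mm⁴
  bottom flange (beyond web): d = -52 mm → contributes +4 840 192 mm⁴
Total I = 11 696 384 mm⁴.

I_x ≈ 1.1696 × 10⁷ mm⁴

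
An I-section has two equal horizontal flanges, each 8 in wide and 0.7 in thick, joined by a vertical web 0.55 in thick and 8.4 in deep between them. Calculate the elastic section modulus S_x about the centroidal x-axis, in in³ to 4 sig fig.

Decompose the section into non-overlapping parts with the origin at the bottom-left of its bounding rectangle.
Bottom flange: 8 × 0.7, A = 5.6 in², y = 0.35 in, Ī = 0.228667 in⁴.
Web: 0.55 × 8.4, A = 4.62 in², y = 4.9 in, Ī = 27.1656 in⁴.
Top flange: 8 × 0.7, A = 5.6 in², y = 9.45 in, Ī = 0.228667 in⁴.
By symmetry the centroid is at mid-height, ȳ = 4.9 in.
Transfer each piece to the centroidal x-axis using Ī + A·d² with d = y − 4.9:
  bottom flange: d = -4.55 in → contributes +116.163 in⁴
  web: d = 0 in → contributes +27.1656 in⁴
  top flange: d = 4.55 in → contributes +116.163 in⁴
Total I = 259.491 in⁴.
Extreme fibre distance c = 4.9 in; S = I/c = 52.9573 in³.

S_x ≈ 52.96 in³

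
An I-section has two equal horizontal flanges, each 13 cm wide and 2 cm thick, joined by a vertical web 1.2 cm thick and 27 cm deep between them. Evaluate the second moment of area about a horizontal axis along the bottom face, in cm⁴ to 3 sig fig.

I_base ≈ 3.32 × 10⁴ cm⁴

Split into non-overlapping primitives; take the origin at the lower-left of the bounding box.
Bottom flange: 13 × 2, A = 26 cm², y = 1 cm, Ī = 8.6667 cm⁴.
Web: 1.2 × 27, A = 32.4 cm², y = 15.5 cm, Ī = 1968.3 cm⁴.
Top flange: 13 × 2, A = 26 cm², y = 30 cm, Ī = 8.6667 cm⁴.
Transfer each piece to the bottom edge using Ī + A·d² with d = y − 0:
  bottom flange: d = 1 cm → contributes +34.667 cm⁴
  web: d = 15.5 cm → contributes +9752.4 cm⁴
  top flange: d = 30 cm → contributes +23 409 cm⁴
Total I = 33 196 cm⁴.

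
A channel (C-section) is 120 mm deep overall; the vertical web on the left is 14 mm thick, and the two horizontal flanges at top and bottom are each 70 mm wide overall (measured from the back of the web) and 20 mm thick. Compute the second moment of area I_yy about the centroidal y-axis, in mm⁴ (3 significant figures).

I_yy ≈ 1.79 × 10⁶ mm⁴

Decompose the section into non-overlapping parts with the origin at the bottom-left of its bounding rectangle.
Web: 14 × 120, A = 1 680 mm², x = 7 mm, Ī = 27 440 mm⁴.
Top flange (beyond web): 56 × 20, A = 1 120 mm², x = 42 mm, Ī = 292 693 mm⁴.
Bottom flange (beyond web): 56 × 20, A = 1 120 mm², x = 42 mm, Ī = 292 693 mm⁴.
Centroid: x̄ = ΣA·x / ΣA = 27 mm.
Transfer each piece to the centroidal y-axis using Ī + A·d² with d = x − 27:
  web: d = -20 mm → contributes +699 440 mm⁴
  top flange (beyond web): d = 15 mm → contributes +544 693 mm⁴
  bottom flange (beyond web): d = 15 mm → contributes +544 693 mm⁴
Total I = 1 788 827 mm⁴.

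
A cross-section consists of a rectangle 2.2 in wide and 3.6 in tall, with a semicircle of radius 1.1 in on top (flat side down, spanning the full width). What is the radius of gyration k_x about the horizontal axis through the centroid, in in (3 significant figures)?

k_x ≈ 1.30 in

Treat the section as a set of non-overlapping primitives; coordinates are from the bounding-box lower-left.
Rectangular body: 2.2 × 3.6, A = 7.92 in², y = 1.8 in, Ī = 8.5536 in⁴.
Semicircular cap: semicircle r = 1.1, A = 1.9007 in², y = 4.0669 in, Ī = 0.1607 in⁴.
Centroid: ȳ = ΣA·y / ΣA = 2.2387 in.
Transfer each piece to the horizontal axis through the centroid using Ī + A·d² with d = y − 2.2387:
  rectangular body: d = -0.43872 in → contributes +10.078 in⁴
  semicircular cap: d = 1.8281 in → contributes +6.5129 in⁴
Total I = 16.591 in⁴.
Radius of gyration: k = √(I/A) = √(16.591 / 9.8207) = 1.2998 in.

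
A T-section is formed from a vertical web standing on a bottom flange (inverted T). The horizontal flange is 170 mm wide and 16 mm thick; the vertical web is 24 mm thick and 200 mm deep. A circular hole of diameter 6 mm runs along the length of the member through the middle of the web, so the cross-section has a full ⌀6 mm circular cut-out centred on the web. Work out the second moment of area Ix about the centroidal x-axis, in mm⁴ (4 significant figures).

Ix ≈ 3.627 × 10⁷ mm⁴

Split into non-overlapping primitives; take the origin at the lower-left of the bounding box.
Flange: 170 × 16, A = 2 720 mm², y = 8 mm, Ī = 58026.7 mm⁴.
Web: 24 × 200, A = 4 800 mm², y = 116 mm, Ī = 16 000 000 mm⁴.
Hole (subtracted): ⌀6, A = 28.2743 mm², y = 116 mm, Ī = 63.6173 mm⁴.
Centroid: ȳ = ΣA·y / ΣA = 76.7887 mm.
Transfer each piece to the centroidal x-axis using Ī + A·d² with d = y − 76.7887:
  flange: d = -68.7887 mm → contributes +12 928 770 mm⁴
  web: d = 39.2113 mm → contributes +23 380 110 mm⁴
  hole: d = 39.2113 mm → contributes −43536.1 mm⁴
Total I = 36 265 343 mm⁴.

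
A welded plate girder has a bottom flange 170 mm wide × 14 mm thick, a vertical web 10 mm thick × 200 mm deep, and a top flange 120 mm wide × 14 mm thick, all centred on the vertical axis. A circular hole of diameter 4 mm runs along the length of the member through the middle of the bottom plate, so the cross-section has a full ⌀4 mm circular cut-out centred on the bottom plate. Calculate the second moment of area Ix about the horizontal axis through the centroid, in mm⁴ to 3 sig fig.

Decompose the section into non-overlapping parts with the origin at the bottom-left of its bounding rectangle.
Bottom plate: 170 × 14, A = 2 380 mm², y = 7 mm, Ī = 38 873 mm⁴.
Web plate: 10 × 200, A = 2 000 mm², y = 114 mm, Ī = 6 666 667 mm⁴.
Top plate: 120 × 14, A = 1 680 mm², y = 221 mm, Ī = 27 440 mm⁴.
Hole (subtracted): ⌀4, A = 12.566 mm², y = 7 mm, Ī = 12.566 mm⁴.
Centroid: ȳ = ΣA·y / ΣA = 101.84 mm.
Transfer each piece to the horizontal axis through the centroid using Ī + A·d² with d = y − 101.84:
  bottom plate: d = -94.837 mm → contributes +21 444 693 mm⁴
  web plate: d = 12.163 mm → contributes +6 962 548 mm⁴
  top plate: d = 119.16 mm → contributes +23 883 169 mm⁴
  hole: d = -94.837 mm → contributes −113 035 mm⁴
Total I = 52 177 375 mm⁴.

Ix ≈ 5.22 × 10⁷ mm⁴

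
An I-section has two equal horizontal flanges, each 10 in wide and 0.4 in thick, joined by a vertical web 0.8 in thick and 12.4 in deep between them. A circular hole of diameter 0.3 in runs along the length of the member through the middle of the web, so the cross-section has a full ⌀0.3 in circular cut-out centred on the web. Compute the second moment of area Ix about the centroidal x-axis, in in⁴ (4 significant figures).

Ix ≈ 454.9 in⁴

Treat the section as a set of non-overlapping primitives; coordinates are from the bounding-box lower-left.
Bottom flange: 10 × 0.4, A = 4 in², y = 0.2 in, Ī = 0.0533333 in⁴.
Web: 0.8 × 12.4, A = 9.92 in², y = 6.6 in, Ī = 127.108 in⁴.
Top flange: 10 × 0.4, A = 4 in², y = 13 in, Ī = 0.0533333 in⁴.
Hole (subtracted): ⌀0.3, A = 0.0706858 in², y = 6.6 in, Ī = 0.000397608 in⁴.
By symmetry the centroid is at mid-height, ȳ = 6.6 in.
Transfer each piece to the centroidal x-axis using Ī + A·d² with d = y − 6.6:
  bottom flange: d = -6.4 in → contributes +163.893 in⁴
  web: d = 0 in → contributes +127.108 in⁴
  top flange: d = 6.4 in → contributes +163.893 in⁴
  hole: d = 0 in → contributes −0.000397608 in⁴
Total I = 454.895 in⁴.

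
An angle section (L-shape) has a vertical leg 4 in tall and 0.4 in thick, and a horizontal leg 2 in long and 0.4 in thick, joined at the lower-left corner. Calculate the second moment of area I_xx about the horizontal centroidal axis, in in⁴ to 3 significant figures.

Break the section into simple shapes (no overlaps), measuring from the bottom-left corner of the bounding box.
Vertical leg: 0.4 × 4, A = 1.6 in², y = 2 in, Ī = 2.1333 in⁴.
Horizontal leg (remainder): 1.6 × 0.4, A = 0.64 in², y = 0.2 in, Ī = 0.0085333 in⁴.
Centroid: ȳ = ΣA·y / ΣA = 1.4857 in.
Transfer each piece to the horizontal centroidal axis using Ī + A·d² with d = y − 1.4857:
  vertical leg: d = 0.51429 in → contributes +2.5565 in⁴
  horizontal leg (remainder): d = -1.2857 in → contributes +1.0665 in⁴
Total I = 3.623 in⁴.

I_xx ≈ 3.62 in⁴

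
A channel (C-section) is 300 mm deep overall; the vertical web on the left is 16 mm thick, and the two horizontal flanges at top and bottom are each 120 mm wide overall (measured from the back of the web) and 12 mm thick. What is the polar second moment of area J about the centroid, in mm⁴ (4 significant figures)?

Treat the section as a set of non-overlapping primitives; coordinates are from the bounding-box lower-left.
Web: 16 × 300, A = 4 800 mm², y = 150 mm, Ī = 36 000 000 mm⁴.
Top flange (beyond web): 104 × 12, A = 1 248 mm², y = 294 mm, Ī = 14 976 mm⁴.
Bottom flange (beyond web): 104 × 12, A = 1 248 mm², y = 6 mm, Ī = 14 976 mm⁴.
By symmetry the centroid is at mid-height, ȳ = 150 mm.
Transfer each piece to the centroidal x-axis using Ī + A·d² with d = y − 150:
  web: d = 0 mm → contributes +36 000 000 mm⁴
  top flange (beyond web): d = 144 mm → contributes +25 893 504 mm⁴
  bottom flange (beyond web): d = -144 mm → contributes +25 893 504 mm⁴
Total I = 87 787 008 mm⁴.
For the y-axis: x̄ = 28.5263 mm.
Repeating about the centroidal y-axis gives I_y = 8 263 707 mm⁴.
Polar second moment: J = I_x + I_y = 96 050 715 mm⁴.

J ≈ 9.605 × 10⁷ mm⁴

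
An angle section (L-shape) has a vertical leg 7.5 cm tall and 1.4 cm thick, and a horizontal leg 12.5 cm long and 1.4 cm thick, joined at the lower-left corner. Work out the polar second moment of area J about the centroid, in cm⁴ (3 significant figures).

Split into non-overlapping primitives; take the origin at the lower-left of the bounding box.
Vertical leg: 1.4 × 7.5, A = 10.5 cm², y = 3.75 cm, Ī = 49.219 cm⁴.
Horizontal leg (remainder): 11.1 × 1.4, A = 15.54 cm², y = 0.7 cm, Ī = 2.5382 cm⁴.
Centroid: ȳ = ΣA·y / ΣA = 1.9298 cm.
Transfer each piece to the centroidal x-axis using Ī + A·d² with d = y − 1.9298:
  vertical leg: d = 1.8202 cm → contributes +84.005 cm⁴
  horizontal leg (remainder): d = -1.2298 cm → contributes +26.043 cm⁴
Total I = 110.05 cm⁴.
For the y-axis: x̄ = 4.4298 cm.
Repeating about the centroidal y-axis gives I_y = 406.04 cm⁴.
Polar second moment: J = I_x + I_y = 516.09 cm⁴.

J ≈ 516 cm⁴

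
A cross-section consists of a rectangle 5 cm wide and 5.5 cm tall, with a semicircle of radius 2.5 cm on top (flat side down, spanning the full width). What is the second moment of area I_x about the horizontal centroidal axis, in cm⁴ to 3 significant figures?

I_x ≈ 179 cm⁴

Break the section into simple shapes (no overlaps), measuring from the bottom-left corner of the bounding box.
Rectangular body: 5 × 5.5, A = 27.5 cm², y = 2.75 cm, Ī = 69.323 cm⁴.
Semicircular cap: semicircle r = 2.5, A = 9.8175 cm², y = 6.561 cm, Ī = 4.2874 cm⁴.
Centroid: ȳ = ΣA·y / ΣA = 3.7526 cm.
Transfer each piece to the horizontal centroidal axis using Ī + A·d² with d = y − 3.7526:
  rectangular body: d = -1.0026 cm → contributes +96.966 cm⁴
  semicircular cap: d = 2.8084 cm → contributes +81.72 cm⁴
Total I = 178.69 cm⁴.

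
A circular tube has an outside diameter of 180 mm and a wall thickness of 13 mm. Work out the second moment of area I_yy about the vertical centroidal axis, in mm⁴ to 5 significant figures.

Treat the section as a set of non-overlapping primitives; coordinates are from the bounding-box lower-left.
Outer circle: ⌀180, A = 25446.9 mm², x = 90 mm, Ī = 51 529 974 mm⁴.
Bore (subtracted): ⌀154, A = 18626.5 mm², x = 90 mm, Ī = 27 609 134 mm⁴.
By symmetry the centroid is at mid-width, x̄ = 90 mm.
All pieces are centred on the vertical centroidal axis, so I = ΣĪ (holes subtracted) = 23 920 840 mm⁴.

I_yy ≈ 2.3921 × 10⁷ mm⁴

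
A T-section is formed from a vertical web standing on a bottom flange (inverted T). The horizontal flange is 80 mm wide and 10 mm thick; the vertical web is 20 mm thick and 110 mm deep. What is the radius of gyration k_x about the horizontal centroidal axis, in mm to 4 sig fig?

k_x ≈ 38.02 mm

Split into non-overlapping primitives; take the origin at the lower-left of the bounding box.
Flange: 80 × 10, A = 800 mm², y = 5 mm, Ī = 6666.67 mm⁴.
Web: 20 × 110, A = 2 200 mm², y = 65 mm, Ī = 2 218 333 mm⁴.
Centroid: ȳ = ΣA·y / ΣA = 49 mm.
Transfer each piece to the horizontal centroidal axis using Ī + A·d² with d = y − 49:
  flange: d = -44 mm → contributes +1 555 467 mm⁴
  web: d = 16 mm → contributes +2 781 533 mm⁴
Total I = 4 337 000 mm⁴.
Radius of gyration: k = √(I/A) = √(4 337 000 / 3 000) = 38.0219 mm.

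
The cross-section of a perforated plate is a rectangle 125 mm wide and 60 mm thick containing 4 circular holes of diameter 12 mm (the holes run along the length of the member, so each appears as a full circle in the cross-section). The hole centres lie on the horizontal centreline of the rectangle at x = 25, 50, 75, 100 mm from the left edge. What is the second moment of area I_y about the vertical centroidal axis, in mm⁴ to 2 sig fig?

Decompose the section into non-overlapping parts with the origin at the bottom-left of its bounding rectangle.
Plate: 125 × 60, A = 7 500 mm², x = 62.5 mm, Ī = 9 765 625 mm⁴.
Hole 1 (subtracted): ⌀12, A = 113.1 mm², x = 25 mm, Ī = 1 018 mm⁴.
Hole 2 (subtracted): ⌀12, A = 113.1 mm², x = 50 mm, Ī = 1 018 mm⁴.
Hole 3 (subtracted): ⌀12, A = 113.1 mm², x = 75 mm, Ī = 1 018 mm⁴.
Hole 4 (subtracted): ⌀12, A = 113.1 mm², x = 100 mm, Ī = 1 018 mm⁴.
By symmetry the centroid is at mid-width, x̄ = 62.5 mm.
Transfer each piece to the vertical centroidal axis using Ī + A·d² with d = x − 62.5:
  plate: d = 0 mm → contributes +9 765 625 mm⁴
  hole 1: d = -37.5 mm → contributes −160 061 mm⁴
  hole 2: d = -12.5 mm → contributes −18 689 mm⁴
  hole 3: d = 12.5 mm → contributes −18 689 mm⁴
  hole 4: d = 37.5 mm → contributes −160 061 mm⁴
Total I = 9 408 124 mm⁴.

I_y ≈ 9.4 × 10⁶ mm⁴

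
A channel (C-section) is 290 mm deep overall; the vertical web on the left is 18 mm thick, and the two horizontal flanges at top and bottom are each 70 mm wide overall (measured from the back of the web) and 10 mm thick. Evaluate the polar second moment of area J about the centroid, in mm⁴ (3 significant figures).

Decompose the section into non-overlapping parts with the origin at the bottom-left of its bounding rectangle.
Web: 18 × 290, A = 5 220 mm², y = 145 mm, Ī = 36 583 500 mm⁴.
Top flange (beyond web): 52 × 10, A = 520 mm², y = 285 mm, Ī = 4333.3 mm⁴.
Bottom flange (beyond web): 52 × 10, A = 520 mm², y = 5 mm, Ī = 4333.3 mm⁴.
By symmetry the centroid is at mid-height, ȳ = 145 mm.
Transfer each piece to the centroidal x-axis using Ī + A·d² with d = y − 145:
  web: d = 0 mm → contributes +36 583 500 mm⁴
  top flange (beyond web): d = 140 mm → contributes +10 196 333 mm⁴
  bottom flange (beyond web): d = -140 mm → contributes +10 196 333 mm⁴
Total I = 56 976 167 mm⁴.
For the y-axis: x̄ = 14.815 mm.
Repeating about the centroidal y-axis gives I_y = 1 437 632 mm⁴.
Polar second moment: J = I_x + I_y = 58 413 798 mm⁴.

J ≈ 5.84 × 10⁷ mm⁴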